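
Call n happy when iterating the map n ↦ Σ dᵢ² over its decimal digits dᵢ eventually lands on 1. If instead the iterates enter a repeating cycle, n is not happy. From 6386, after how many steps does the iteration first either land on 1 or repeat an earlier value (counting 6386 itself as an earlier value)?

9

6386 → 145
145 → 42
42 → 20
20 → 4
4 → 16
16 → 37
37 → 58
58 → 89
89 → 145  — 145 repeats.
That took 9 steps.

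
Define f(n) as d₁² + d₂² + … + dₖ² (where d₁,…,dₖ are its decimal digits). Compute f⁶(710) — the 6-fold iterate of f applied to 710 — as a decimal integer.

710 → 50
50 → 25
25 → 29
29 → 85
85 → 89
89 → 145

145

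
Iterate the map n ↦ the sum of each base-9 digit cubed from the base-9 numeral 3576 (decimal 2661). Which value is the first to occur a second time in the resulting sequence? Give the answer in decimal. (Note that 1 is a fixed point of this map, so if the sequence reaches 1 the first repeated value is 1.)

127

2661 = (3,5,7,6)_9 → 3³ + 5³ + 7³ + 6³ = 27 + 125 + 343 + 216 = 711
711 = (8,7,0)_9 → 8³ + 7³ + 0³ = 512 + 343 + 0 = 855
855 = (1,1,5,0)_9 → 1³ + 1³ + 5³ + 0³ = 1 + 1 + 125 + 0 = 127
127 = (1,5,1)_9 → 1³ + 5³ + 1³ = 1 + 125 + 1 = 127  — 127 already appeared earlier.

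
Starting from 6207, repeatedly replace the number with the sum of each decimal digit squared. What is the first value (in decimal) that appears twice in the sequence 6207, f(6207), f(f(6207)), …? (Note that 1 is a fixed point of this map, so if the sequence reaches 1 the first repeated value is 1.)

6207 → 89
89 → 145
145 → 42
42 → 20
20 → 4
4 → 16
16 → 37
37 → 58
58 → 89  — 89 already appeared earlier.

89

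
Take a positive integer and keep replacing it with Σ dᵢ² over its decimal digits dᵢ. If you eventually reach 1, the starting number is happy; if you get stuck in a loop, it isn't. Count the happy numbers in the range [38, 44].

38: 38 → 73 → 58 → 89 → 145 → 42 → 20 → 4 → 16 → 37 → 58  — not happy
39: 39 → 90 → 81 → 65 → 61 → 37 → 58 → 89 → 145 → 42 → 20 → 4 → 16 → 37  — not happy
40: 40 → 16 → 37 → 58 → 89 → 145 → 42 → 20 → 4 → 16  — not happy
41: 41 → 17 → 50 → 25 → 29 → 85 → 89 → 145 → 42 → 20 → 4 → 16 → 37 → 58 → 89  — not happy
42: 42 → 20 → 4 → 16 → 37 → 58 → 89 → 145 → 42  — not happy
43: 43 → 25 → 29 → 85 → 89 → 145 → 42 → 20 → 4 → 16 → 37 → 58 → 89  — not happy
44: 44 → 32 → 13 → 10 → 1  — happy
happy: 44

1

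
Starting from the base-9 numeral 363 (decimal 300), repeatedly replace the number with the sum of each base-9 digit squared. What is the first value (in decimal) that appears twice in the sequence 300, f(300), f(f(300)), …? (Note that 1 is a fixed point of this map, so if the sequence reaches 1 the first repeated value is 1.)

300 = (3,6,3)_9 → 3² + 6² + 3² = 9 + 36 + 9 = 54
54 = (6,0)_9 → 6² + 0² = 36 + 0 = 36
36 = (4,0)_9 → 4² + 0² = 16 + 0 = 16
16 = (1,7)_9 → 1² + 7² = 1 + 49 = 50
50 = (5,5)_9 → 5² + 5² = 25 + 25 = 50  — 50 already appeared earlier.

50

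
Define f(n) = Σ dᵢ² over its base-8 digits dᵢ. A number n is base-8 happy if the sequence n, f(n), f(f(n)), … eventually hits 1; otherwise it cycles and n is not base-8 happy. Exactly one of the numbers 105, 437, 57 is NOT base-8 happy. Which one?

105: 105 → 27 → 18 → 8 → 1  — reaches 1 (base-8 happy)
437: 437 → 97 → 18 → 8 → 1  — reaches 1 (base-8 happy)
57: 57 → 50 → 40 → 25 → 10 → 5 → 25  — repeats 25 (not base-8 happy)

57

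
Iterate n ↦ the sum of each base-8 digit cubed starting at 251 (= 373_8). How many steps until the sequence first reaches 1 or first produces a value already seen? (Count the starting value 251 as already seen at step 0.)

251 = (3,7,3)_8 → 3³ + 7³ + 3³ = 27 + 343 + 27 = 397
397 = (6,1,5)_8 → 6³ + 1³ + 5³ = 216 + 1 + 125 = 342
342 = (5,2,6)_8 → 5³ + 2³ + 6³ = 125 + 8 + 216 = 349
349 = (5,3,5)_8 → 5³ + 3³ + 5³ = 125 + 27 + 125 = 277
277 = (4,2,5)_8 → 4³ + 2³ + 5³ = 64 + 8 + 125 = 197
197 = (3,0,5)_8 → 3³ + 0³ + 5³ = 27 + 0 + 125 = 152
152 = (2,3,0)_8 → 2³ + 3³ + 0³ = 8 + 27 + 0 = 35
35 = (4,3)_8 → 4³ + 3³ = 64 + 27 = 91
91 = (1,3,3)_8 → 1³ + 3³ + 3³ = 1 + 27 + 27 = 55
55 = (6,7)_8 → 6³ + 7³ = 216 + 343 = 559
559 = (1,0,5,7)_8 → 1³ + 0³ + 5³ + 7³ = 1 + 0 + 125 + 343 = 469
469 = (7,2,5)_8 → 7³ + 2³ + 5³ = 343 + 8 + 125 = 476
476 = (7,3,4)_8 → 7³ + 3³ + 4³ = 343 + 27 + 64 = 434
434 = (6,6,2)_8 → 6³ + 6³ + 2³ = 216 + 216 + 8 = 440
440 = (6,7,0)_8 → 6³ + 7³ + 0³ = 216 + 343 + 0 = 559  — 559 repeats.
That took 15 steps.

15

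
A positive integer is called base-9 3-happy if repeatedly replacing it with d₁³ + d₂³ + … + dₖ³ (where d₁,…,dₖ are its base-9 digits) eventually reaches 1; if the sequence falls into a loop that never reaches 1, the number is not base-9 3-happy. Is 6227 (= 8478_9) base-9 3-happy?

base-9 3-happy

6227 = (8,4,7,8)_9 → 8³ + 4³ + 7³ + 8³ = 512 + 64 + 343 + 512 = 1431
1431 = (1,8,6,0)_9 → 1³ + 8³ + 6³ + 0³ = 1 + 512 + 216 + 0 = 729
729 = (1,0,0,0)_9 → 1³ + 0³ + 0³ + 0³ = 1 + 0 + 0 + 0 = 1  — reached 1.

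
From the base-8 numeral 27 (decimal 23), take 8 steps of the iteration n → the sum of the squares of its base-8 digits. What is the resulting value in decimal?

23 = (2,7)_8 → 2² + 7² = 4 + 49 = 53
53 = (6,5)_8 → 6² + 5² = 36 + 25 = 61
61 = (7,5)_8 → 7² + 5² = 49 + 25 = 74
74 = (1,1,2)_8 → 1² + 1² + 2² = 1 + 1 + 4 = 6
6 = (6)_8 → 6² = 36
36 = (4,4)_8 → 4² + 4² = 16 + 16 = 32
32 = (4,0)_8 → 4² + 0² = 16 + 0 = 16
16 = (2,0)_8 → 2² + 0² = 4 + 0 = 4

4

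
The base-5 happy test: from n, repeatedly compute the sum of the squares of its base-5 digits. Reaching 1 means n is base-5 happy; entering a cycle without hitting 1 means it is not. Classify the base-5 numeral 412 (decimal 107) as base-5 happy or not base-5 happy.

107 = (4,1,2)_5 → 4² + 1² + 2² = 16 + 1 + 4 = 21
21 = (4,1)_5 → 4² + 1² = 16 + 1 = 17
17 = (3,2)_5 → 3² + 2² = 9 + 4 = 13
13 = (2,3)_5 → 2² + 3² = 4 + 9 = 13  — 13 already seen; the sequence cycles without reaching 1.

not base-5 happy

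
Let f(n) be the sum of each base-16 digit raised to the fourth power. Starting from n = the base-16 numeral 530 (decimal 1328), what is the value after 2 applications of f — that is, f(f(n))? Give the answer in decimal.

1328 = (5,3,0)_16 → 5⁴ + 3⁴ + 0⁴ = 625 + 81 + 0 = 706
706 = (2,12,2)_16 → 2⁴ + 12⁴ + 2⁴ = 16 + 20736 + 16 = 20768

20768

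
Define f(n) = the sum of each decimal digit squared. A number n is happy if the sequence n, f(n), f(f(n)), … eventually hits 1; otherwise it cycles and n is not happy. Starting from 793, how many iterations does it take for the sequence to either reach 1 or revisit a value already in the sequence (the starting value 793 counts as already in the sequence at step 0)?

6

793 → 7² + 9² + 3² = 49 + 81 + 9 = 139
139 → 1² + 3² + 9² = 1 + 9 + 81 = 91
91 → 9² + 1² = 81 + 1 = 82
82 → 8² + 2² = 64 + 4 = 68
68 → 6² + 8² = 36 + 64 = 100
100 → 1² + 0² + 0² = 1 + 0 + 0 = 1  — reached 1.
That took 6 steps.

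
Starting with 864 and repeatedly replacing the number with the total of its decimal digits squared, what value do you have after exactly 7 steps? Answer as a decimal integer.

42

864 → 116
116 → 38
38 → 73
73 → 58
58 → 89
89 → 145
145 → 42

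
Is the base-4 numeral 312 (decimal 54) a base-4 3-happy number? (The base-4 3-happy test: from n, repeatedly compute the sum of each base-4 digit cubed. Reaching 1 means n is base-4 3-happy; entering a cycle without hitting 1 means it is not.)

not base-4 3-happy

54 = (3,1,2)_4 → 3³ + 1³ + 2³ = 27 + 1 + 8 = 36
36 = (2,1,0)_4 → 2³ + 1³ + 0³ = 8 + 1 + 0 = 9
9 = (2,1)_4 → 2³ + 1³ = 8 + 1 = 9  — 9 already seen; the sequence cycles without reaching 1.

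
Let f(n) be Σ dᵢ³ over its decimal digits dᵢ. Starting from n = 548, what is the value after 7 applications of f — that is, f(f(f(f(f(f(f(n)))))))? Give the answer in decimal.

548 → 5³ + 4³ + 8³ = 701
701 → 7³ + 0³ + 1³ = 344
344 → 3³ + 4³ + 4³ = 155
155 → 1³ + 5³ + 5³ = 251
251 → 2³ + 5³ + 1³ = 134
134 → 1³ + 3³ + 4³ = 92
92 → 9³ + 2³ = 737

737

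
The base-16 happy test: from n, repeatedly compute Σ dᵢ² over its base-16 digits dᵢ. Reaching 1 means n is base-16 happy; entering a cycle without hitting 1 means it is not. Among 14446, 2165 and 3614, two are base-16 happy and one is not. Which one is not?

3614

14446: 14446 → 305 → 11 → 121 → 130 → 68 → 32 → 4 → 16 → 1  — reaches 1 (base-16 happy)
2165: 2165 → 138 → 164 → 116 → 65 → 17 → 2 → 4 → 16 → 1  — reaches 1 (base-16 happy)
3614: 3614 → 393 → 146 → 85 → 50 → 13 → 169 → 181 → 146  — repeats 146 (not base-16 happy)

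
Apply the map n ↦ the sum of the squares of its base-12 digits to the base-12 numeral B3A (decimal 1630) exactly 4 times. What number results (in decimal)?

32

1630 = (11,3,10)_12 → 230
230 = (1,7,2)_12 → 54
54 = (4,6)_12 → 52
52 = (4,4)_12 → 32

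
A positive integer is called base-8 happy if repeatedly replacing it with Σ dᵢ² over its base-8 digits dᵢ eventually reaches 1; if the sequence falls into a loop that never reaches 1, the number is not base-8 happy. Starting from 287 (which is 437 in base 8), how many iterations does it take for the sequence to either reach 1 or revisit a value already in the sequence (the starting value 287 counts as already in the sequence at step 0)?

287 = (4,3,7)_8 → 4² + 3² + 7² = 16 + 9 + 49 = 74
74 = (1,1,2)_8 → 1² + 1² + 2² = 1 + 1 + 4 = 6
6 = (6)_8 → 6² = 36
36 = (4,4)_8 → 4² + 4² = 16 + 16 = 32
32 = (4,0)_8 → 4² + 0² = 16 + 0 = 16
16 = (2,0)_8 → 2² + 0² = 4 + 0 = 4
4 = (4)_8 → 4² = 16  — 16 repeats.
That took 7 steps.

7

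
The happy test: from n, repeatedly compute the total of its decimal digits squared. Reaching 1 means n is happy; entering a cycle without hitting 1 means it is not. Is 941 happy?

not happy

941 → 9² + 4² + 1² = 81 + 16 + 1 = 98
98 → 9² + 8² = 81 + 64 = 145
145 → 1² + 4² + 5² = 1 + 16 + 25 = 42
42 → 4² + 2² = 16 + 4 = 20
20 → 2² + 0² = 4 + 0 = 4
4 → 4² = 16
16 → 1² + 6² = 1 + 36 = 37
37 → 3² + 7² = 9 + 49 = 58
58 → 5² + 8² = 25 + 64 = 89
89 → 8² + 9² = 64 + 81 = 145  — 145 already seen; the sequence cycles without reaching 1.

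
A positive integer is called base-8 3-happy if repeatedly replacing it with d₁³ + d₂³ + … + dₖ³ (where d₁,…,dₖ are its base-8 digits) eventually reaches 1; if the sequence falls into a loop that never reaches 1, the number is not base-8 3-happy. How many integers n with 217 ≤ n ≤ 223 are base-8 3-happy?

217: 217 → 55 → 559 → 469 → 476 → 434 → 440 → 559  — not base-8 3-happy
218: 218 → 62 → 559 → 469 → 476 → 434 → 440 → 559  — not base-8 3-happy
219: 219 → 81 → 10 → 9 → 2 → 8 → 1  — base-8 3-happy
220: 220 → 118 → 433 → 433  — not base-8 3-happy
221: 221 → 179 → 251 → 397 → 342 → 349 → 277 → 197 → 152 → 35 → 91 → 55 → 559 → 469 → 476 → 434 → 440 → 559  — not base-8 3-happy
222: 222 → 270 → 281 → 92 → 92  — not base-8 3-happy
223: 223 → 397 → 342 → 349 → 277 → 197 → 152 → 35 → 91 → 55 → 559 → 469 → 476 → 434 → 440 → 559  — not base-8 3-happy
base-8 3-happy: 219

1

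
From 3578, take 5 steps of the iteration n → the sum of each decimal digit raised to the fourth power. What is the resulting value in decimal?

6725

3578 → 7203
7203 → 2498
2498 → 10929
10929 → 13139
13139 → 6725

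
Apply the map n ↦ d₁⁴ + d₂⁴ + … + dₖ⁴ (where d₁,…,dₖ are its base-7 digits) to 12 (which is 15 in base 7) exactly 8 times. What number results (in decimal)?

2848

12 = (1,5)_7 → 1⁴ + 5⁴ = 626
626 = (1,5,5,3)_7 → 1⁴ + 5⁴ + 5⁴ + 3⁴ = 1332
1332 = (3,6,1,2)_7 → 3⁴ + 6⁴ + 1⁴ + 2⁴ = 1394
1394 = (4,0,3,1)_7 → 4⁴ + 0⁴ + 3⁴ + 1⁴ = 338
338 = (6,6,2)_7 → 6⁴ + 6⁴ + 2⁴ = 2608
2608 = (1,0,4,1,4)_7 → 1⁴ + 0⁴ + 4⁴ + 1⁴ + 4⁴ = 514
514 = (1,3,3,3)_7 → 1⁴ + 3⁴ + 3⁴ + 3⁴ = 244
244 = (4,6,6)_7 → 4⁴ + 6⁴ + 6⁴ = 2848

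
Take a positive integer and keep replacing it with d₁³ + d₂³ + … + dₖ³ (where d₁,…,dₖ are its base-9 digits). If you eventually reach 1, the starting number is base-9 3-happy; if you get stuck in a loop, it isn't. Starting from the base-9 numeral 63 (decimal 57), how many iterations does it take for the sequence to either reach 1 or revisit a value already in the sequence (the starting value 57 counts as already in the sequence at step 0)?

57 = (6,3)_9 → 6³ + 3³ = 216 + 27 = 243
243 = (3,0,0)_9 → 3³ + 0³ + 0³ = 27 + 0 + 0 = 27
27 = (3,0)_9 → 3³ + 0³ = 27 + 0 = 27  — 27 repeats.
That took 3 steps.

3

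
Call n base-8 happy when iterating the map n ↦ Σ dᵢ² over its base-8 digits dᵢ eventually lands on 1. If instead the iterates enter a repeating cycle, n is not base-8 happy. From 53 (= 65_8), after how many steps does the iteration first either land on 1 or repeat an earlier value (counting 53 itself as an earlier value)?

53 = (6,5)_8 → 61
61 = (7,5)_8 → 74
74 = (1,1,2)_8 → 6
6 = (6)_8 → 36
36 = (4,4)_8 → 32
32 = (4,0)_8 → 16
16 = (2,0)_8 → 4
4 = (4)_8 → 16  — 16 repeats.
That took 8 steps.

8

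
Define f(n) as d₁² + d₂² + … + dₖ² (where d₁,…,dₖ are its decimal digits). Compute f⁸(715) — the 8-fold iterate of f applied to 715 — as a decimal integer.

145

715 → 7² + 1² + 5² = 49 + 1 + 25 = 75
75 → 7² + 5² = 49 + 25 = 74
74 → 7² + 4² = 49 + 16 = 65
65 → 6² + 5² = 36 + 25 = 61
61 → 6² + 1² = 36 + 1 = 37
37 → 3² + 7² = 9 + 49 = 58
58 → 5² + 8² = 25 + 64 = 89
89 → 8² + 9² = 64 + 81 = 145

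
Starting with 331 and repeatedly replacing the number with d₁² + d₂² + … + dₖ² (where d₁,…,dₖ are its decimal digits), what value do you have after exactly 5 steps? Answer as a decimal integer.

1

331 → 3² + 3² + 1² = 19
19 → 1² + 9² = 82
82 → 8² + 2² = 68
68 → 6² + 8² = 100
100 → 1² + 0² + 0² = 1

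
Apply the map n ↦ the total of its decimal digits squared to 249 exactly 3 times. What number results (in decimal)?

249 → 2² + 4² + 9² = 4 + 16 + 81 = 101
101 → 1² + 0² + 1² = 1 + 0 + 1 = 2
2 → 2² = 4

4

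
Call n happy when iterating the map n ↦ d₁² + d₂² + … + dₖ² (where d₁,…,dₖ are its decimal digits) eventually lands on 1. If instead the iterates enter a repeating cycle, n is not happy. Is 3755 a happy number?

not happy

3755 → 108
108 → 65
65 → 61
61 → 37
37 → 58
58 → 89
89 → 145
145 → 42
42 → 20
20 → 4
4 → 16
16 → 37  — 37 already seen; the sequence cycles without reaching 1.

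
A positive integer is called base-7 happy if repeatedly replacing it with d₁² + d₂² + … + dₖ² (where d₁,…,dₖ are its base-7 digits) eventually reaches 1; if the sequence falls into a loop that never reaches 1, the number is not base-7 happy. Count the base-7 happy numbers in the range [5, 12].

5: 5 → 25 → 25  — not base-7 happy
6: 6 → 36 → 26 → 34 → 52 → 10 → 10  — not base-7 happy
7: 7 → 1  — base-7 happy
8: 8 → 2 → 4 → 16 → 8  — not base-7 happy
9: 9 → 5 → 25 → 25  — not base-7 happy
10: 10 → 10  — not base-7 happy
11: 11 → 17 → 13 → 37 → 29 → 17  — not base-7 happy
12: 12 → 26 → 34 → 52 → 10 → 10  — not base-7 happy
base-7 happy: 7

1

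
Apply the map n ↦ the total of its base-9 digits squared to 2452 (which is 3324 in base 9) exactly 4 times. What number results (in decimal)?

2452 = (3,3,2,4)_9 → 3² + 3² + 2² + 4² = 38
38 = (4,2)_9 → 4² + 2² = 20
20 = (2,2)_9 → 2² + 2² = 8
8 = (8)_9 → 8² = 64

64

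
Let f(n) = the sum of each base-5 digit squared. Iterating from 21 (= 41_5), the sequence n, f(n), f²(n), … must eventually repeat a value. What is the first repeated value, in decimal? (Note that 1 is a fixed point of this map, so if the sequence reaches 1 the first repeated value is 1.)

21 = (4,1)_5 → 17
17 = (3,2)_5 → 13
13 = (2,3)_5 → 13  — 13 already appeared earlier.

13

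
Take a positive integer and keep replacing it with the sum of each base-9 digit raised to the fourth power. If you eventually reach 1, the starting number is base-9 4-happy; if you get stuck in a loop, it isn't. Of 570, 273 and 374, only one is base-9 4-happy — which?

273

570: 570 → 2482 → 3188 → 434 → 722 → 8208 → 114 → 1378 → 4098 → 1956 → 1394 → 8194 → 290 → 722  — repeats 722 (not base-9 4-happy)
273: 273 → 243 → 81 → 1  — reaches 1 (base-9 4-happy)
374: 374 → 1506 → 722 → 8208 → 114 → 1378 → 4098 → 1956 → 1394 → 8194 → 290 → 722  — repeats 722 (not base-9 4-happy)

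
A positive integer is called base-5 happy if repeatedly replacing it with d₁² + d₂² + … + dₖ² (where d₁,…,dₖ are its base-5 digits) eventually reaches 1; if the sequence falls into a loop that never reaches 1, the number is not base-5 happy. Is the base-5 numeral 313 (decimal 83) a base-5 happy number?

83 = (3,1,3)_5 → 3² + 1² + 3² = 19
19 = (3,4)_5 → 3² + 4² = 25
25 = (1,0,0)_5 → 1² + 0² + 0² = 1  — reached 1.

base-5 happy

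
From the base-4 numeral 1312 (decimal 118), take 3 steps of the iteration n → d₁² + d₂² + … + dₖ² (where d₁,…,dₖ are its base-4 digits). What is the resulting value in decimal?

118 = (1,3,1,2)_4 → 1² + 3² + 1² + 2² = 1 + 9 + 1 + 4 = 15
15 = (3,3)_4 → 3² + 3² = 9 + 9 = 18
18 = (1,0,2)_4 → 1² + 0² + 2² = 1 + 0 + 4 = 5

5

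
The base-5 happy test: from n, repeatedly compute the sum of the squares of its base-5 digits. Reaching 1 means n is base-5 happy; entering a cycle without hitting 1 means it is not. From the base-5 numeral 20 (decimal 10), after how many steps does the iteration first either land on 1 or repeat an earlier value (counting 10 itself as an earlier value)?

3

10 = (2,0)_5 → 2² + 0² = 4 + 0 = 4
4 = (4)_5 → 4² = 16
16 = (3,1)_5 → 3² + 1² = 9 + 1 = 10  — 10 repeats.
That took 3 steps.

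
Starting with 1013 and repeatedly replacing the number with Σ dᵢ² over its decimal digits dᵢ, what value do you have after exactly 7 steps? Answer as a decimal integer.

89

1013 → 1² + 0² + 1² + 3² = 1 + 0 + 1 + 9 = 11
11 → 1² + 1² = 1 + 1 = 2
2 → 2² = 4
4 → 4² = 16
16 → 1² + 6² = 1 + 36 = 37
37 → 3² + 7² = 9 + 49 = 58
58 → 5² + 8² = 25 + 64 = 89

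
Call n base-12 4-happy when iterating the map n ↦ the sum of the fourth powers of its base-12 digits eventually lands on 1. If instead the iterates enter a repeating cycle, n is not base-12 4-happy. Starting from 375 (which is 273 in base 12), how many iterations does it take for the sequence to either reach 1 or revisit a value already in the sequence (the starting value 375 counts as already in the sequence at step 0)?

375 = (2,7,3)_12 → 2⁴ + 7⁴ + 3⁴ = 16 + 2401 + 81 = 2498
2498 = (1,5,4,2)_12 → 1⁴ + 5⁴ + 4⁴ + 2⁴ = 1 + 625 + 256 + 16 = 898
898 = (6,2,10)_12 → 6⁴ + 2⁴ + 10⁴ = 1296 + 16 + 10000 = 11312
11312 = (6,6,6,8)_12 → 6⁴ + 6⁴ + 6⁴ + 8⁴ = 1296 + 1296 + 1296 + 4096 = 7984
7984 = (4,7,5,4)_12 → 4⁴ + 7⁴ + 5⁴ + 4⁴ = 256 + 2401 + 625 + 256 = 3538
3538 = (2,0,6,10)_12 → 2⁴ + 0⁴ + 6⁴ + 10⁴ = 16 + 0 + 1296 + 10000 = 11312  — 11312 repeats.
That took 6 steps.

6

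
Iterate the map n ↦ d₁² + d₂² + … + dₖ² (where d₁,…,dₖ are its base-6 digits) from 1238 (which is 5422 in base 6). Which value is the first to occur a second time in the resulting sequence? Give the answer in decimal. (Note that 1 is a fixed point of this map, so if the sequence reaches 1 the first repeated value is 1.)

1

1238 = (5,4,2,2)_6 → 5² + 4² + 2² + 2² = 25 + 16 + 4 + 4 = 49
49 = (1,2,1)_6 → 1² + 2² + 1² = 1 + 4 + 1 = 6
6 = (1,0)_6 → 1² + 0² = 1 + 0 = 1  — reached the fixed point 1.
1 → 1, so 1 is the first repeated value.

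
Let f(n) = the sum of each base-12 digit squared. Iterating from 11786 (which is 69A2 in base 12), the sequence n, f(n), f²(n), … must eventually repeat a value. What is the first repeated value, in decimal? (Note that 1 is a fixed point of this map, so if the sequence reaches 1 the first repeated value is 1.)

11786 = (6,9,10,2)_12 → 6² + 9² + 10² + 2² = 221
221 = (1,6,5)_12 → 1² + 6² + 5² = 62
62 = (5,2)_12 → 5² + 2² = 29
29 = (2,5)_12 → 2² + 5² = 29  — 29 already appeared earlier.

29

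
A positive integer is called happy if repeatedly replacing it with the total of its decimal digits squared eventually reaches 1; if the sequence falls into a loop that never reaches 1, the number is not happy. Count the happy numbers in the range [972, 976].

1

972: 972 → 134 → 26 → 40 → 16 → 37 → 58 → 89 → 145 → 42 → 20 → 4 → 16  — not happy
973: 973 → 139 → 91 → 82 → 68 → 100 → 1  — happy
974: 974 → 146 → 53 → 34 → 25 → 29 → 85 → 89 → 145 → 42 → 20 → 4 → 16 → 37 → 58 → 89  — not happy
975: 975 → 155 → 51 → 26 → 40 → 16 → 37 → 58 → 89 → 145 → 42 → 20 → 4 → 16  — not happy
976: 976 → 166 → 73 → 58 → 89 → 145 → 42 → 20 → 4 → 16 → 37 → 58  — not happy
happy: 973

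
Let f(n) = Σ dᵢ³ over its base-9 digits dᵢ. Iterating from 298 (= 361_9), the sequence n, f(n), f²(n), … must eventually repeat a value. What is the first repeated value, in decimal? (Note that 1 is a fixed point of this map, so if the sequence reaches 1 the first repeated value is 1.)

298 = (3,6,1)_9 → 3³ + 6³ + 1³ = 27 + 216 + 1 = 244
244 = (3,0,1)_9 → 3³ + 0³ + 1³ = 27 + 0 + 1 = 28
28 = (3,1)_9 → 3³ + 1³ = 27 + 1 = 28  — 28 already appeared earlier.

28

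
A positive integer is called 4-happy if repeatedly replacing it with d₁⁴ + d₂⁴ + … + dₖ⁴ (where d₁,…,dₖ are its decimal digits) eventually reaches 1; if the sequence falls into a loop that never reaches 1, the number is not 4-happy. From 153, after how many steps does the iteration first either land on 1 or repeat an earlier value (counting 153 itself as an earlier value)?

153 → 1⁴ + 5⁴ + 3⁴ = 1 + 625 + 81 = 707
707 → 7⁴ + 0⁴ + 7⁴ = 2401 + 0 + 2401 = 4802
4802 → 4⁴ + 8⁴ + 0⁴ + 2⁴ = 256 + 4096 + 0 + 16 = 4368
4368 → 4⁴ + 3⁴ + 6⁴ + 8⁴ = 256 + 81 + 1296 + 4096 = 5729
5729 → 5⁴ + 7⁴ + 2⁴ + 9⁴ = 625 + 2401 + 16 + 6561 = 9603
9603 → 9⁴ + 6⁴ + 0⁴ + 3⁴ = 6561 + 1296 + 0 + 81 = 7938
7938 → 7⁴ + 9⁴ + 3⁴ + 8⁴ = 2401 + 6561 + 81 + 4096 = 13139
13139 → 1⁴ + 3⁴ + 1⁴ + 3⁴ + 9⁴ = 1 + 81 + 1 + 81 + 6561 = 6725
6725 → 6⁴ + 7⁴ + 2⁴ + 5⁴ = 1296 + 2401 + 16 + 625 = 4338
4338 → 4⁴ + 3⁴ + 3⁴ + 8⁴ = 256 + 81 + 81 + 4096 = 4514
4514 → 4⁴ + 5⁴ + 1⁴ + 4⁴ = 256 + 625 + 1 + 256 = 1138
1138 → 1⁴ + 1⁴ + 3⁴ + 8⁴ = 1 + 1 + 81 + 4096 = 4179
4179 → 4⁴ + 1⁴ + 7⁴ + 9⁴ = 256 + 1 + 2401 + 6561 = 9219
9219 → 9⁴ + 2⁴ + 1⁴ + 9⁴ = 6561 + 16 + 1 + 6561 = 13139  — 13139 repeats.
That took 14 steps.

14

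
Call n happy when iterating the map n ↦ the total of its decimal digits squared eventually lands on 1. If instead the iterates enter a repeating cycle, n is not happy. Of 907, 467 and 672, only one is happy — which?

907: 907 → 130 → 10 → 1  — reaches 1 (happy)
467: 467 → 101 → 2 → 4 → 16 → 37 → 58 → 89 → 145 → 42 → 20 → 4  — repeats 4 (not happy)
672: 672 → 89 → 145 → 42 → 20 → 4 → 16 → 37 → 58 → 89  — repeats 89 (not happy)

907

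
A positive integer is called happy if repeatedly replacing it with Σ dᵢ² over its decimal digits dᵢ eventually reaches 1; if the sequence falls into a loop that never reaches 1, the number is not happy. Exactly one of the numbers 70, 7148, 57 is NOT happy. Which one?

57

70: 70 → 49 → 97 → 130 → 10 → 1  — reaches 1 (happy)
7148: 7148 → 130 → 10 → 1  — reaches 1 (happy)
57: 57 → 74 → 65 → 61 → 37 → 58 → 89 → 145 → 42 → 20 → 4 → 16 → 37  — repeats 37 (not happy)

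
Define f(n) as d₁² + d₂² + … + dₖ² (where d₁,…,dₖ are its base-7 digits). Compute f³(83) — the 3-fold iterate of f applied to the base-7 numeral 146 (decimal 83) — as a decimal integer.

13

83 = (1,4,6)_7 → 1² + 4² + 6² = 1 + 16 + 36 = 53
53 = (1,0,4)_7 → 1² + 0² + 4² = 1 + 0 + 16 = 17
17 = (2,3)_7 → 2² + 3² = 4 + 9 = 13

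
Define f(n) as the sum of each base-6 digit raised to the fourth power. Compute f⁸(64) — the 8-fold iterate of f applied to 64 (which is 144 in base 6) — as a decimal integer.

609

64 = (1,4,4)_6 → 1⁴ + 4⁴ + 4⁴ = 1 + 256 + 256 = 513
513 = (2,2,1,3)_6 → 2⁴ + 2⁴ + 1⁴ + 3⁴ = 16 + 16 + 1 + 81 = 114
114 = (3,1,0)_6 → 3⁴ + 1⁴ + 0⁴ = 81 + 1 + 0 = 82
82 = (2,1,4)_6 → 2⁴ + 1⁴ + 4⁴ = 16 + 1 + 256 = 273
273 = (1,1,3,3)_6 → 1⁴ + 1⁴ + 3⁴ + 3⁴ = 1 + 1 + 81 + 81 = 164
164 = (4,3,2)_6 → 4⁴ + 3⁴ + 2⁴ = 256 + 81 + 16 = 353
353 = (1,3,4,5)_6 → 1⁴ + 3⁴ + 4⁴ + 5⁴ = 1 + 81 + 256 + 625 = 963
963 = (4,2,4,3)_6 → 4⁴ + 2⁴ + 4⁴ + 3⁴ = 256 + 16 + 256 + 81 = 609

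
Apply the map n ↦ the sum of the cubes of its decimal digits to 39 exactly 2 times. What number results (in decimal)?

39 → 3³ + 9³ = 756
756 → 7³ + 5³ + 6³ = 684

684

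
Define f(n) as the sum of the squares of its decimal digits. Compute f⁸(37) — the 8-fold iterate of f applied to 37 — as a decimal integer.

37

37 → 3² + 7² = 9 + 49 = 58
58 → 5² + 8² = 25 + 64 = 89
89 → 8² + 9² = 64 + 81 = 145
145 → 1² + 4² + 5² = 1 + 16 + 25 = 42
42 → 4² + 2² = 16 + 4 = 20
20 → 2² + 0² = 4 + 0 = 4
4 → 4² = 16
16 → 1² + 6² = 1 + 36 = 37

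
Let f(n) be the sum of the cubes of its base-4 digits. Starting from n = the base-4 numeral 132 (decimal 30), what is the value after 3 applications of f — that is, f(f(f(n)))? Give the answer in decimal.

9

30 = (1,3,2)_4 → 1³ + 3³ + 2³ = 36
36 = (2,1,0)_4 → 2³ + 1³ + 0³ = 9
9 = (2,1)_4 → 2³ + 1³ = 9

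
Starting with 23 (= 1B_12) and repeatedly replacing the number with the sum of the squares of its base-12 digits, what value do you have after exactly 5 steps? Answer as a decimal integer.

66

23 = (1,11)_12 → 1² + 11² = 122
122 = (10,2)_12 → 10² + 2² = 104
104 = (8,8)_12 → 8² + 8² = 128
128 = (10,8)_12 → 10² + 8² = 164
164 = (1,1,8)_12 → 1² + 1² + 8² = 66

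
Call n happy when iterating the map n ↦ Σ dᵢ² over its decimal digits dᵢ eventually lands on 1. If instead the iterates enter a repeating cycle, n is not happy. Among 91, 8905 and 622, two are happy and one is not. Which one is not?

91: 91 → 82 → 68 → 100 → 1  — reaches 1 (happy)
8905: 8905 → 170 → 50 → 25 → 29 → 85 → 89 → 145 → 42 → 20 → 4 → 16 → 37 → 58 → 89  — repeats 89 (not happy)
622: 622 → 44 → 32 → 13 → 10 → 1  — reaches 1 (happy)

8905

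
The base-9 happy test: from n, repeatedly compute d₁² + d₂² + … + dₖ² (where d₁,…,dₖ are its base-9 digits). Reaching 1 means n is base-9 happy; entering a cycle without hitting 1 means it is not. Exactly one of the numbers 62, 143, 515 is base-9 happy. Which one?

62: 62 → 100 → 6 → 36 → 16 → 50 → 50  — repeats 50 (not base-9 happy)
143: 143 → 101 → 9 → 1  — reaches 1 (base-9 happy)
515: 515 → 49 → 41 → 41  — repeats 41 (not base-9 happy)

143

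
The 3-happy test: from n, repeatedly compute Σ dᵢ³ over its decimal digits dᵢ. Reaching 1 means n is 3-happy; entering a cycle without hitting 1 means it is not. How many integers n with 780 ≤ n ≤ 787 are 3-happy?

1

780: 780 → 855 → 762 → 567 → 684 → 792 → 1080 → 513 → 153 → 153  (repeats 153)
781: 781 → 856 → 853 → 664 → 496 → 1009 → 730 → 370 → 370  (repeats 370)
782: 782 → 863 → 755 → 593 → 881 → 1025 → 134 → 92 → 737 → 713 → 371 → 371  (repeats 371)
783: 783 → 882 → 1032 → 36 → 243 → 99 → 1458 → 702 → 351 → 153 → 153  (repeats 153)
784: 784 → 919 → 1459 → 919  (repeats 919)
785: 785 → 980 → 1241 → 74 → 407 → 407  (repeats 407)
786: 786 → 1071 → 345 → 216 → 225 → 141 → 66 → 432 → 99 → 1458 → 702 → 351 → 153 → 153  (repeats 153)
787: 787 → 1198 → 1243 → 100 → 1  (reaches 1)
3-happy: 787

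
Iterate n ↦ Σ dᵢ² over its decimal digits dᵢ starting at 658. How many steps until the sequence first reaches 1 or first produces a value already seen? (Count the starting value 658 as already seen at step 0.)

658 → 6² + 5² + 8² = 125
125 → 1² + 2² + 5² = 30
30 → 3² + 0² = 9
9 → 9² = 81
81 → 8² + 1² = 65
65 → 6² + 5² = 61
61 → 6² + 1² = 37
37 → 3² + 7² = 58
58 → 5² + 8² = 89
89 → 8² + 9² = 145
145 → 1² + 4² + 5² = 42
42 → 4² + 2² = 20
20 → 2² + 0² = 4
4 → 4² = 16
16 → 1² + 6² = 37  — 37 repeats.
That took 15 steps.

15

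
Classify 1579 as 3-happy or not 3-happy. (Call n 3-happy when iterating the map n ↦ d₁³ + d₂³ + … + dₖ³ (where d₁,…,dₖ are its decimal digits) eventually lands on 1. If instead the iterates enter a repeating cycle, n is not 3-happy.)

1579 → 1³ + 5³ + 7³ + 9³ = 1 + 125 + 343 + 729 = 1198
1198 → 1³ + 1³ + 9³ + 8³ = 1 + 1 + 729 + 512 = 1243
1243 → 1³ + 2³ + 4³ + 3³ = 1 + 8 + 64 + 27 = 100
100 → 1³ + 0³ + 0³ = 1 + 0 + 0 = 1  — reached 1.

3-happy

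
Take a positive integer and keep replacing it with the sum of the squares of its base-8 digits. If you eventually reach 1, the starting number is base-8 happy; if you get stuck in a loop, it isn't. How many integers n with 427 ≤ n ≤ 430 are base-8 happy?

2

427: 427 → 70 → 37 → 41 → 26 → 13 → 26  (repeats 26)
428: 428 → 77 → 27 → 18 → 8 → 1  (reaches 1)
429: 429 → 86 → 41 → 26 → 13 → 26  (repeats 26)
430: 430 → 97 → 18 → 8 → 1  (reaches 1)
base-8 happy: 428, 430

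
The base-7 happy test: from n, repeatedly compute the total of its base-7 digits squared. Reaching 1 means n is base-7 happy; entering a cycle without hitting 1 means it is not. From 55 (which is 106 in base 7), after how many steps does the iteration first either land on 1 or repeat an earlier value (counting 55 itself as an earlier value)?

55 = (1,0,6)_7 → 37
37 = (5,2)_7 → 29
29 = (4,1)_7 → 17
17 = (2,3)_7 → 13
13 = (1,6)_7 → 37  — 37 repeats.
That took 5 steps.

5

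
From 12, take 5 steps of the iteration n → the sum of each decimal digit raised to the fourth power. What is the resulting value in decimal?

12 → 17
17 → 2402
2402 → 288
288 → 8208
8208 → 8208

8208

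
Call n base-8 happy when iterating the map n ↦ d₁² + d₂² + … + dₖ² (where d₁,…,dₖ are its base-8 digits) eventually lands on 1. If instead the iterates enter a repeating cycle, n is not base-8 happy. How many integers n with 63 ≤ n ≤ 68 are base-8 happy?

1

63: 63 → 98 → 21 → 29 → 34 → 20 → 20  (repeats 20)
64: 64 → 1  (reaches 1)
65: 65 → 2 → 4 → 16 → 4  (repeats 4)
66: 66 → 5 → 25 → 10 → 5  (repeats 5)
67: 67 → 10 → 5 → 25 → 10  (repeats 10)
68: 68 → 17 → 5 → 25 → 10 → 5  (repeats 5)
base-8 happy: 64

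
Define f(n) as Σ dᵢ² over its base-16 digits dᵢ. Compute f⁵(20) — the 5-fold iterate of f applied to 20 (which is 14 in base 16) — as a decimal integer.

1

20 = (1,4)_16 → 1² + 4² = 17
17 = (1,1)_16 → 1² + 1² = 2
2 = (2)_16 → 2² = 4
4 = (4)_16 → 4² = 16
16 = (1,0)_16 → 1² + 0² = 1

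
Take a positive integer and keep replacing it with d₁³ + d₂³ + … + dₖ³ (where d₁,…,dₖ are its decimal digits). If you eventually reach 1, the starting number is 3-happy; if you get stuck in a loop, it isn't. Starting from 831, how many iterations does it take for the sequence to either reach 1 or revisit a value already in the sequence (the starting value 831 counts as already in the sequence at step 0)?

7

831 → 8³ + 3³ + 1³ = 540
540 → 5³ + 4³ + 0³ = 189
189 → 1³ + 8³ + 9³ = 1242
1242 → 1³ + 2³ + 4³ + 2³ = 81
81 → 8³ + 1³ = 513
513 → 5³ + 1³ + 3³ = 153
153 → 1³ + 5³ + 3³ = 153  — 153 repeats.
That took 7 steps.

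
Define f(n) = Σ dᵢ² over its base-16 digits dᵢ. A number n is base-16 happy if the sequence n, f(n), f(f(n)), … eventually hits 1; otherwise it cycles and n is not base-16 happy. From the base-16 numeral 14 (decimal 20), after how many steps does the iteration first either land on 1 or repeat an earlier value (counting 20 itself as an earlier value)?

20 = (1,4)_16 → 1² + 4² = 17
17 = (1,1)_16 → 1² + 1² = 2
2 = (2)_16 → 2² = 4
4 = (4)_16 → 4² = 16
16 = (1,0)_16 → 1² + 0² = 1  — reached 1.
That took 5 steps.

5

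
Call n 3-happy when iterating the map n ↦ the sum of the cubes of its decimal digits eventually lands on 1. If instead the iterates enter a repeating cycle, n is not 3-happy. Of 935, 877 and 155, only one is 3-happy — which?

877

935: 935 → 881 → 1025 → 134 → 92 → 737 → 713 → 371 → 371  — repeats 371 (not 3-happy)
877: 877 → 1198 → 1243 → 100 → 1  — reaches 1 (3-happy)
155: 155 → 251 → 134 → 92 → 737 → 713 → 371 → 371  — repeats 371 (not 3-happy)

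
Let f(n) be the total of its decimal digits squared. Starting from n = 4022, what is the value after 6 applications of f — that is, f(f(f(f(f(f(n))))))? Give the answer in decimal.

4022 → 4² + 0² + 2² + 2² = 16 + 0 + 4 + 4 = 24
24 → 2² + 4² = 4 + 16 = 20
20 → 2² + 0² = 4 + 0 = 4
4 → 4² = 16
16 → 1² + 6² = 1 + 36 = 37
37 → 3² + 7² = 9 + 49 = 58

58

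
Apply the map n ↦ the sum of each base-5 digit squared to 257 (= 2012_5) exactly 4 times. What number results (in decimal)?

13

257 = (2,0,1,2)_5 → 2² + 0² + 1² + 2² = 9
9 = (1,4)_5 → 1² + 4² = 17
17 = (3,2)_5 → 3² + 2² = 13
13 = (2,3)_5 → 2² + 3² = 13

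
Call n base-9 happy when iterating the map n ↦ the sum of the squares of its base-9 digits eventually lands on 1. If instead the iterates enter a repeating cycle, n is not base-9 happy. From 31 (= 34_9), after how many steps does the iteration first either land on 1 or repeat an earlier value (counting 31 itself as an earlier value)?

5

31 = (3,4)_9 → 3² + 4² = 25
25 = (2,7)_9 → 2² + 7² = 53
53 = (5,8)_9 → 5² + 8² = 89
89 = (1,0,8)_9 → 1² + 0² + 8² = 65
65 = (7,2)_9 → 7² + 2² = 53  — 53 repeats.
That took 5 steps.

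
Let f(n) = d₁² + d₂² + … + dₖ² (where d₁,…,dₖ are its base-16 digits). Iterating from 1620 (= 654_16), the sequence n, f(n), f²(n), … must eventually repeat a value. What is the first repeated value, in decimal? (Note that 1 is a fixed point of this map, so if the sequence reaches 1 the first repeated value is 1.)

169

1620 = (6,5,4)_16 → 6² + 5² + 4² = 77
77 = (4,13)_16 → 4² + 13² = 185
185 = (11,9)_16 → 11² + 9² = 202
202 = (12,10)_16 → 12² + 10² = 244
244 = (15,4)_16 → 15² + 4² = 241
241 = (15,1)_16 → 15² + 1² = 226
226 = (14,2)_16 → 14² + 2² = 200
200 = (12,8)_16 → 12² + 8² = 208
208 = (13,0)_16 → 13² + 0² = 169
169 = (10,9)_16 → 10² + 9² = 181
181 = (11,5)_16 → 11² + 5² = 146
146 = (9,2)_16 → 9² + 2² = 85
85 = (5,5)_16 → 5² + 5² = 50
50 = (3,2)_16 → 3² + 2² = 13
13 = (13)_16 → 13² = 169  — 169 already appeared earlier.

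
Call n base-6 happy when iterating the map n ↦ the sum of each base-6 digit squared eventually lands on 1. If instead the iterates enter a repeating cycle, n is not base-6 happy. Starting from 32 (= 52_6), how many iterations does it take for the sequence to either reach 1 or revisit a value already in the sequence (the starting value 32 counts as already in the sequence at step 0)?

9

32 = (5,2)_6 → 5² + 2² = 29
29 = (4,5)_6 → 4² + 5² = 41
41 = (1,0,5)_6 → 1² + 0² + 5² = 26
26 = (4,2)_6 → 4² + 2² = 20
20 = (3,2)_6 → 3² + 2² = 13
13 = (2,1)_6 → 2² + 1² = 5
5 = (5)_6 → 5² = 25
25 = (4,1)_6 → 4² + 1² = 17
17 = (2,5)_6 → 2² + 5² = 29  — 29 repeats.
That took 9 steps.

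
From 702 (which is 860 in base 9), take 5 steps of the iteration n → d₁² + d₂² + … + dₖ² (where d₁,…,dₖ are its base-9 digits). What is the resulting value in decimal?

50

702 = (8,6,0)_9 → 8² + 6² + 0² = 64 + 36 + 0 = 100
100 = (1,2,1)_9 → 1² + 2² + 1² = 1 + 4 + 1 = 6
6 = (6)_9 → 6² = 36
36 = (4,0)_9 → 4² + 0² = 16 + 0 = 16
16 = (1,7)_9 → 1² + 7² = 1 + 49 = 50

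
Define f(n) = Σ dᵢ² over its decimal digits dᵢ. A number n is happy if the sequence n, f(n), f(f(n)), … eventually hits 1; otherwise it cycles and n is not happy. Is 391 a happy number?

391 → 3² + 9² + 1² = 9 + 81 + 1 = 91
91 → 9² + 1² = 81 + 1 = 82
82 → 8² + 2² = 64 + 4 = 68
68 → 6² + 8² = 36 + 64 = 100
100 → 1² + 0² + 0² = 1 + 0 + 0 = 1  — reached 1.

happy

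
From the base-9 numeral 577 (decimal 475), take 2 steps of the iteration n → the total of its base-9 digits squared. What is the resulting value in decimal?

475 = (5,7,7)_9 → 5² + 7² + 7² = 123
123 = (1,4,6)_9 → 1² + 4² + 6² = 53

53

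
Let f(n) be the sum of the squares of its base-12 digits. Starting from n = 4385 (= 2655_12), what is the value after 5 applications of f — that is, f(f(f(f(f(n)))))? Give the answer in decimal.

4385 = (2,6,5,5)_12 → 2² + 6² + 5² + 5² = 90
90 = (7,6)_12 → 7² + 6² = 85
85 = (7,1)_12 → 7² + 1² = 50
50 = (4,2)_12 → 4² + 2² = 20
20 = (1,8)_12 → 1² + 8² = 65

65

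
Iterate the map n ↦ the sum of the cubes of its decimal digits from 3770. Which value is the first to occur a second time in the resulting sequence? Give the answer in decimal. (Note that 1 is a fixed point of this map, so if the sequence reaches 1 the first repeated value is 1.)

371

3770 → 3³ + 7³ + 7³ + 0³ = 713
713 → 7³ + 1³ + 3³ = 371
371 → 3³ + 7³ + 1³ = 371  — 371 already appeared earlier.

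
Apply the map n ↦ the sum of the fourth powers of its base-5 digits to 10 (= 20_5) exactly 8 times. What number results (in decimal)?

514

10 = (2,0)_5 → 2⁴ + 0⁴ = 16 + 0 = 16
16 = (3,1)_5 → 3⁴ + 1⁴ = 81 + 1 = 82
82 = (3,1,2)_5 → 3⁴ + 1⁴ + 2⁴ = 81 + 1 + 16 = 98
98 = (3,4,3)_5 → 3⁴ + 4⁴ + 3⁴ = 81 + 256 + 81 = 418
418 = (3,1,3,3)_5 → 3⁴ + 1⁴ + 3⁴ + 3⁴ = 81 + 1 + 81 + 81 = 244
244 = (1,4,3,4)_5 → 1⁴ + 4⁴ + 3⁴ + 4⁴ = 1 + 256 + 81 + 256 = 594
594 = (4,3,3,4)_5 → 4⁴ + 3⁴ + 3⁴ + 4⁴ = 256 + 81 + 81 + 256 = 674
674 = (1,0,1,4,4)_5 → 1⁴ + 0⁴ + 1⁴ + 4⁴ + 4⁴ = 1 + 0 + 1 + 256 + 256 = 514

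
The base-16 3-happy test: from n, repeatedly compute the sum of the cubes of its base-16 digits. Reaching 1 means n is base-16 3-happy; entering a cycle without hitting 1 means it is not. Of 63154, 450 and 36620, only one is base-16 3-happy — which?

63154

63154: 63154 → 4930 → 100 → 280 → 514 → 16 → 1  — reaches 1 (base-16 3-happy)
450: 450 → 1737 → 2673 → 1344 → 189 → 3528 → 4437 → 252 → 5103 → 6147 → 540 → 1737  — repeats 1737 (not base-16 3-happy)
36620: 36620 → 5615 → 6245 → 854 → 368 → 344 → 638 → 3095 → 2072 → 1025 → 65 → 65  — repeats 65 (not base-16 3-happy)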